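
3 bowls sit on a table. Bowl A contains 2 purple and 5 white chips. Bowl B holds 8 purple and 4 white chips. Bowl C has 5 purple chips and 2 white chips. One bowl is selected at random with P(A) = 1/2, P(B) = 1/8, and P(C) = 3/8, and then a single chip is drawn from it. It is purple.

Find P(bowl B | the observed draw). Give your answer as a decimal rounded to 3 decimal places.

0.169

The likelihood of this draw under each hypothesis: P(data | bowl A) = (2/7) = 2/7; P(data | bowl B) = (8/12) = 2/3; P(data | bowl C) = (5/7) = 5/7.
Multiplying each by its prior: 1/2 · 2/7 = 1/7, 1/8 · 2/3 = 1/12, 3/8 · 5/7 = 15/56; with total 83/168.
Therefore the posterior P(bowl B | data) = (1/12) / (83/168) = 14/83.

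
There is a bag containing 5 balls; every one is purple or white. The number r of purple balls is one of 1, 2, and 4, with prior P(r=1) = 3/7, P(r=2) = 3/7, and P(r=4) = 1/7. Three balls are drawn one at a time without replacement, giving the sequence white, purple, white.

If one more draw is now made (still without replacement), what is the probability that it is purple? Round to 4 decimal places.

0.2500

The likelihood of the observed sequence under each hypothesis: P(data | r = 1) = (4/5)(1/4)(3/3) = 1/5; P(data | r = 2) = (3/5)(2/4)(2/3) = 1/5; P(data | r = 4) = (1/5)(4/4)(0/3) = 0.
Multiplying each by its prior: 3/7 · 1/5 = 3/35, 3/7 · 1/5 = 3/35, 1/7 · 0 = 0; these sum to 6/35.
Dividing through by the total gives posterior P(r = 1 | data) = 1/2, P(r = 2 | data) = 1/2, P(r = 4 | data) = 0.
Averaging over the posterior, P(purple next | data) = (0)(1/2) + (1/2)(1/2) = 1/4.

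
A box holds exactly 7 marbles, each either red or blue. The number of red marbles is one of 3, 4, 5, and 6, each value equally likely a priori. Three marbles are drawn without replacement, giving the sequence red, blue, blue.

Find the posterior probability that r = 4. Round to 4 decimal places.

0.3429

The likelihood of the observed sequence under each hypothesis: P(data | r = 3) = (3/7)(4/6)(3/5) = 6/35; P(data | r = 4) = (4/7)(3/6)(2/5) = 4/35; P(data | r = 5) = (5/7)(2/6)(1/5) = 1/21; P(data | r = 6) = (6/7)(1/6)(0/5) = 0.
Multiplying each by its prior: 1/4 · 6/35 = 3/70, 1/4 · 4/35 = 1/35, 1/4 · 1/21 = 1/84, 1/4 · 0 = 0; summing to 1/12.
So P(r = 4 | data) = (1/35) / (1/12) = 12/35.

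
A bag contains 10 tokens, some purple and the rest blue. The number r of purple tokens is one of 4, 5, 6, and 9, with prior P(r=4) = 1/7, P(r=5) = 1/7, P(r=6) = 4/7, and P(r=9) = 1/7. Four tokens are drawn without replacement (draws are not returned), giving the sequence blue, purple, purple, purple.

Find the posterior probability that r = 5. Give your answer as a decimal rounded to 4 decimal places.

0.1046

Under each hypothesis, the probability of the observed sequence is: P(data | r = 4) = (6/10)(4/9)(3/8)(2/7) = 0.028571; P(data | r = 5) = (5/10)(5/9)(4/8)(3/7) = 0.059524; P(data | r = 6) = (4/10)(6/9)(5/8)(4/7) = 0.095238; P(data | r = 9) = (1/10)(9/9)(8/8)(7/7) = 0.1.
Weighting by the prior gives 1/7 · 0.028571 = 0.0040816, 1/7 · 0.059524 = 0.0085034, 4/7 · 0.095238 = 0.054422, 1/7 · 0.1 = 0.014286; summing to 0.081293.
By Bayes' rule, P(r = 5 | data) = (0.0085034) / (0.081293) = 0.1046.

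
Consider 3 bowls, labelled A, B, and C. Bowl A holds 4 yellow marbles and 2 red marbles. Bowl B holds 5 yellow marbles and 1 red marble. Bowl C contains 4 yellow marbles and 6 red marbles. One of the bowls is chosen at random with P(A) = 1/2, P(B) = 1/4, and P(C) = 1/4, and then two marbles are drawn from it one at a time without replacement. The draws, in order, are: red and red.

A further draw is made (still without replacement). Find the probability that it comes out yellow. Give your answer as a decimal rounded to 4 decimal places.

For each hypothesis, P(data | H) works out to: P(data | bowl A) = (2/6)(1/5) = 1/15; P(data | bowl B) = (1/6)(0/5) = 0; P(data | bowl C) = (6/10)(5/9) = 1/3.
Multiplying each by its prior: 1/2 · 1/15 = 1/30, 1/4 · 0 = 0, 1/4 · 1/3 = 1/12; these sum to 7/60.
The posterior is then P(bowl A | data) = 2/7, P(bowl B | data) = 0, P(bowl C | data) = 5/7.
The predictive probability is P(yellow next | data) = (1)(2/7) + (1/2)(5/7) = 9/14.

0.6429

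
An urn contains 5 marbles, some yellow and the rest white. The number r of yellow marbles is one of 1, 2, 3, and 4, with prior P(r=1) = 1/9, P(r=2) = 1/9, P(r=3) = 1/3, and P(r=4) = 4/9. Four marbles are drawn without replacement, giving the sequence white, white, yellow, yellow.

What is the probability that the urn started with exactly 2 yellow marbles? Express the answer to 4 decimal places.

0.2500

Under each hypothesis, the probability of the observed sequence is: P(data | r = 1) = (4/5)(3/4)(1/3)(0/2) = 0; P(data | r = 2) = (3/5)(2/4)(2/3)(1/2) = 1/10; P(data | r = 3) = (2/5)(1/4)(3/3)(2/2) = 1/10; P(data | r = 4) = (1/5)(0/4) = 0.
The prior-weighted likelihoods are 1/9 · 0 = 0, 1/9 · 1/10 = 1/90, 1/3 · 1/10 = 1/30, 4/9 · 0 = 0; these sum to 2/45.
Hence P(r = 2 | data) = (1/90) / (2/45) = 1/4.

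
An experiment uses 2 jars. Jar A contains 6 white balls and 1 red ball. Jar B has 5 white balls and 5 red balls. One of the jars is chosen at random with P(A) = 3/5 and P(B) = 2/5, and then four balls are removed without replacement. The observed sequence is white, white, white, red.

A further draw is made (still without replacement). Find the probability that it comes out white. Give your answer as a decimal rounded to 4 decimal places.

Compute the likelihood of the observed sequence for each case: P(data | jar A) = (6/7)(5/6)(4/5)(1/4) = 1/7; P(data | jar B) = (5/10)(4/9)(3/8)(5/7) = 5/84.
Multiplying each by its prior: 3/5 · 1/7 = 3/35, 2/5 · 5/84 = 1/42; these sum to 23/210.
Dividing through by the total gives posterior P(jar A | data) = 18/23, P(jar B | data) = 5/23.
So P(white next | data) = Σ P(white next | H) P(H | data) = (1)(18/23) + (1/3)(5/23) = 59/69.

0.8551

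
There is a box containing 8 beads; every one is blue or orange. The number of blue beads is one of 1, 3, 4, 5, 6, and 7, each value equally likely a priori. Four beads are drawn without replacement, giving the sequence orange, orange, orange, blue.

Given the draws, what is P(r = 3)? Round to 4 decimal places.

0.3488

The likelihood of the observed sequence under each hypothesis: P(data | r = 1) = (7/8)(6/7)(5/6)(1/5) = 1/8; P(data | r = 3) = (5/8)(4/7)(3/6)(3/5) = 3/28; P(data | r = 4) = (4/8)(3/7)(2/6)(4/5) = 2/35; P(data | r = 5) = (3/8)(2/7)(1/6)(5/5) = 1/56; P(data | r = 6) = (2/8)(1/7)(0/6) = 0; P(data | r = 7) = (1/8)(0/7) = 0.
The prior-weighted likelihoods are 1/6 · 1/8 = 1/48, 1/6 · 3/28 = 1/56, 1/6 · 2/35 = 1/105, 1/6 · 1/56 = 1/336, 1/6 · 0 = 0, 1/6 · 0 = 0; with total 43/840.
Therefore the posterior P(r = 3 | data) = (1/56) / (43/840) = 15/43.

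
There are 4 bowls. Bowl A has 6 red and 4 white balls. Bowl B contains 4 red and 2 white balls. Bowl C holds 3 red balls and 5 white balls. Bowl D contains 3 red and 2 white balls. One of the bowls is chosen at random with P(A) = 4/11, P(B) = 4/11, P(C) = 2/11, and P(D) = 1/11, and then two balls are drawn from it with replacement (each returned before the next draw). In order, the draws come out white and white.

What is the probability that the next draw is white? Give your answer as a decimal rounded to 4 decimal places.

Under each hypothesis, the probability of the observed sequence is: P(data | bowl A) = (4/10)(4/10) = 0.16; P(data | bowl B) = (2/6)(2/6) = 0.11111; P(data | bowl C) = (5/8)(5/8) = 0.39062; P(data | bowl D) = (2/5)(2/5) = 0.16.
Weighting by the prior gives 4/11 · 0.16 = 0.058182, 4/11 · 0.11111 = 0.040404, 2/11 · 0.39062 = 0.071023, 1/11 · 0.16 = 0.014545; with total 0.18415.
Normalising, the posterior is P(bowl A | data) = 0.31594, P(bowl B | data) = 0.2194, P(bowl C | data) = 0.38567, P(bowl D | data) = 0.078985.
The predictive probability is P(white next | data) = (2/5)(0.31594) + (1/3)(0.2194) + (5/8)(0.38567) + (2/5)(0.078985) = 0.47215.

0.4721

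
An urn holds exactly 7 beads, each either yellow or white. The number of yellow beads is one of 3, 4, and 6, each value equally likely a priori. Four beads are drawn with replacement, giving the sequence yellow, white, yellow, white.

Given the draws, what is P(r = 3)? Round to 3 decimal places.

For each hypothesis, P(data | H) works out to: P(data | r = 3) = (3/7)(4/7)(3/7)(4/7) = 0.059975; P(data | r = 4) = (4/7)(3/7)(4/7)(3/7) = 0.059975; P(data | r = 6) = (6/7)(1/7)(6/7)(1/7) = 0.014994.
The prior-weighted likelihoods are 1/3 · 0.059975 = 0.019992, 1/3 · 0.059975 = 0.019992, 1/3 · 0.014994 = 0.0049979; these sum to 0.044981.
So P(r = 3 | data) = (0.019992) / (0.044981) = 0.44444.

0.444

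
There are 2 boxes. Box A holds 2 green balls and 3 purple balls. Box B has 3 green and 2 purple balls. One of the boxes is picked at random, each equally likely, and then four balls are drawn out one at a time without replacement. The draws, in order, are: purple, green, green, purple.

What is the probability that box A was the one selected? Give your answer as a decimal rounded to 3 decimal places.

The likelihood of the observed sequence under each hypothesis: P(data | box A) = (3/5)(2/4)(1/3)(2/2) = 1/10; P(data | box B) = (2/5)(3/4)(2/3)(1/2) = 1/10.
Multiplying each by its prior: 1/2 · 1/10 = 1/20, 1/2 · 1/10 = 1/20; summing to 1/10.
So P(box A | data) = (1/20) / (1/10) = 1/2.

0.500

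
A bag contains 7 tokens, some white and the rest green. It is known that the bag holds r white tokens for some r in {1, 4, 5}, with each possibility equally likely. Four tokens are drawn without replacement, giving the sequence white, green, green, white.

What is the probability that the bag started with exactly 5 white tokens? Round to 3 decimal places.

0.357

Compute the likelihood of the observed sequence for each case: P(data | r = 1) = (1/7)(6/6)(5/5)(0/4) = 0; P(data | r = 4) = (4/7)(3/6)(2/5)(3/4) = 3/35; P(data | r = 5) = (5/7)(2/6)(1/5)(4/4) = 1/21.
Weighting by the prior gives 1/3 · 0 = 0, 1/3 · 3/35 = 1/35, 1/3 · 1/21 = 1/63; with total 2/45.
So P(r = 5 | data) = (1/63) / (2/45) = 5/14.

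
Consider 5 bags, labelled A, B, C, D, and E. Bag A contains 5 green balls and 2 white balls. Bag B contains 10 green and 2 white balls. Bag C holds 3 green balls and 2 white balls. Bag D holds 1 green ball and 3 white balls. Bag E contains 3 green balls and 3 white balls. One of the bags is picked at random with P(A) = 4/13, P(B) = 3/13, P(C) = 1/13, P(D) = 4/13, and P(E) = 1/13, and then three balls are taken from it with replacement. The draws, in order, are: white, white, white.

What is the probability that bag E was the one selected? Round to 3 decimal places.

Under each hypothesis, the probability of the observed sequence is: P(data | bag A) = (2/7)(2/7)(2/7) = 0.023324; P(data | bag B) = (2/12)(2/12)(2/12) = 0.0046296; P(data | bag C) = (2/5)(2/5)(2/5) = 0.064; P(data | bag D) = (3/4)(3/4)(3/4) = 0.42188; P(data | bag E) = (3/6)(3/6)(3/6) = 0.125.
Weighting by the prior gives 4/13 · 0.023324 = 0.0071765, 3/13 · 0.0046296 = 0.0010684, 1/13 · 0.064 = 0.0049231, 4/13 · 0.42188 = 0.12981, 1/13 · 0.125 = 0.0096154; these sum to 0.15259.
So P(bag E | data) = (0.0096154) / (0.15259) = 0.063014.

0.063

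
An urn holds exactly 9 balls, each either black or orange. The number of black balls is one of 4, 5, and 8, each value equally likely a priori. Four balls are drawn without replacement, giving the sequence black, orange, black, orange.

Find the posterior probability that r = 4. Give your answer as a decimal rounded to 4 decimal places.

0.5000

For each hypothesis, P(data | H) works out to: P(data | r = 4) = (4/9)(5/8)(3/7)(4/6) = 5/63; P(data | r = 5) = (5/9)(4/8)(4/7)(3/6) = 5/63; P(data | r = 8) = (8/9)(1/8)(7/7)(0/6) = 0.
Weighting by the prior gives 1/3 · 5/63 = 5/189, 1/3 · 5/63 = 5/189, 1/3 · 0 = 0; summing to 10/189.
So P(r = 4 | data) = (5/189) / (10/189) = 1/2.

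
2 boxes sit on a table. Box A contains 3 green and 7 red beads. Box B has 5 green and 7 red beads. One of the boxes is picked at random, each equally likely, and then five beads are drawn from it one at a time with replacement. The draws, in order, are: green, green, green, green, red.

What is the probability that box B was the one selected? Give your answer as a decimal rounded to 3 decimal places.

0.756

Compute the likelihood of the observed sequence for each case: P(data | box A) = (3/10)(3/10)(3/10)(3/10)(7/10) = 0.00567; P(data | box B) = (5/12)(5/12)(5/12)(5/12)(7/12) = 0.017582.
Weighting by the prior gives 1/2 · 0.00567 = 0.002835, 1/2 · 0.017582 = 0.0087911; with total 0.011626.
Hence P(box B | data) = (0.0087911) / (0.011626) = 0.75615.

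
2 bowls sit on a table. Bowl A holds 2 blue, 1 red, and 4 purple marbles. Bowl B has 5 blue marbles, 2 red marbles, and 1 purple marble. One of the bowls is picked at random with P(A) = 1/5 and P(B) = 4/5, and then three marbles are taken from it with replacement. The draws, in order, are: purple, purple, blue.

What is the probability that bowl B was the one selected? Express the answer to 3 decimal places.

0.295

The likelihood of the observed sequence under each hypothesis: P(data | bowl A) = (4/7)(4/7)(2/7) = 0.093294; P(data | bowl B) = (1/8)(1/8)(5/8) = 0.0097656.
The prior-weighted likelihoods are 1/5 · 0.093294 = 0.018659, 4/5 · 0.0097656 = 0.0078125; with total 0.026471.
So P(bowl B | data) = (0.0078125) / (0.026471) = 0.29513.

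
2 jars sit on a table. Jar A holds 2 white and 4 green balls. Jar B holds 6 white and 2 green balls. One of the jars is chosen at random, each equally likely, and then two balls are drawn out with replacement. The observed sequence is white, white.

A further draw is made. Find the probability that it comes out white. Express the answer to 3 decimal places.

0.681

Compute the likelihood of the observed sequence for each case: P(data | jar A) = (2/6)(2/6) = 1/9; P(data | jar B) = (6/8)(6/8) = 9/16.
The prior-weighted likelihoods are 1/2 · 1/9 = 1/18, 1/2 · 9/16 = 9/32; summing to 97/288.
Normalising, the posterior is P(jar A | data) = 0.16495, P(jar B | data) = 0.83505.
So P(white next | data) = Σ P(white next | H) P(H | data) = (1/3)(0.16495) + (3/4)(0.83505) = 0.68127.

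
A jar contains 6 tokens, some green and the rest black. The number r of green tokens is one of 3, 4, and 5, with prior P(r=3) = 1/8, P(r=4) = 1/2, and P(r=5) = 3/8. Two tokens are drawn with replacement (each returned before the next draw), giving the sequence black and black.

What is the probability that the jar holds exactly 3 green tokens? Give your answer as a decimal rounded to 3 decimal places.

0.321

Under each hypothesis, the probability of the observed sequence is: P(data | r = 3) = (3/6)(3/6) = 1/4; P(data | r = 4) = (2/6)(2/6) = 1/9; P(data | r = 5) = (1/6)(1/6) = 1/36.
The prior-weighted likelihoods are 1/8 · 1/4 = 1/32, 1/2 · 1/9 = 1/18, 3/8 · 1/36 = 1/96; these sum to 7/72.
Therefore the posterior P(r = 3 | data) = (1/32) / (7/72) = 9/28.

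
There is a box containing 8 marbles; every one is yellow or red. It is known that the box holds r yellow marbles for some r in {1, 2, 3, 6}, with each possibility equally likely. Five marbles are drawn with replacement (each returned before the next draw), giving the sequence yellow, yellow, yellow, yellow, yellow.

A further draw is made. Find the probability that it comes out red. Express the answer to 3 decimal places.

0.263

Under each hypothesis, the probability of the observed sequence is: P(data | r = 1) = (1/8)(1/8)(1/8)(1/8)(1/8) = 3.0518e-05; P(data | r = 2) = (2/8)(2/8)(2/8)(2/8)(2/8) = 0.00097656; P(data | r = 3) = (3/8)(3/8)(3/8)(3/8)(3/8) = 0.0074158; P(data | r = 6) = (6/8)(6/8)(6/8)(6/8)(6/8) = 0.2373.
Multiplying each by its prior: 1/4 · 3.0518e-05 = 7.6294e-06, 1/4 · 0.00097656 = 0.00024414, 1/4 · 0.0074158 = 0.0018539, 1/4 · 0.2373 = 0.059326; with total 0.061432.
Dividing through by the total gives posterior P(r = 1 | data) = 0.00012419, P(r = 2 | data) = 0.0039742, P(r = 3 | data) = 0.030179, P(r = 6 | data) = 0.96572.
Averaging over the posterior, P(red next | data) = (7/8)(0.00012419) + (3/4)(0.0039742) + (5/8)(0.030179) + (1/4)(0.96572) = 0.26338.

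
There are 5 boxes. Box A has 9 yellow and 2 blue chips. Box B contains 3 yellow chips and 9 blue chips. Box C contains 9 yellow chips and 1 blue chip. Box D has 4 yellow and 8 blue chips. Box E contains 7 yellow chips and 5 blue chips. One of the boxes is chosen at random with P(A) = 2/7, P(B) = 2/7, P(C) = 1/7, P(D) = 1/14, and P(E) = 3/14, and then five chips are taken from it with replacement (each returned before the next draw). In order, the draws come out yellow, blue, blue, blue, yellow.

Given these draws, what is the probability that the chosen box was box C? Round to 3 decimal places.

For each hypothesis, P(data | H) works out to: P(data | box A) = (9/11)(2/11)(2/11)(2/11)(9/11) = 0.0040236; P(data | box B) = (3/12)(9/12)(9/12)(9/12)(3/12) = 0.026367; P(data | box C) = (9/10)(1/10)(1/10)(1/10)(9/10) = 0.00081; P(data | box D) = (4/12)(8/12)(8/12)(8/12)(4/12) = 0.032922; P(data | box E) = (7/12)(5/12)(5/12)(5/12)(7/12) = 0.024615.
Multiplying each by its prior: 2/7 · 0.0040236 = 0.0011496, 2/7 · 0.026367 = 0.0075335, 1/7 · 0.00081 = 0.00011571, 1/14 · 0.032922 = 0.0023516, 3/14 · 0.024615 = 0.0052746; summing to 0.016425.
By Bayes' rule, P(box C | data) = (0.00011571) / (0.016425) = 0.007045.

0.007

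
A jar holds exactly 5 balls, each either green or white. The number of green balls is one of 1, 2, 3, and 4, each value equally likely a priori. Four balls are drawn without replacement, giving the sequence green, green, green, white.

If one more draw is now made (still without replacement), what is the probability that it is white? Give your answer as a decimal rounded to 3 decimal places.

Under each hypothesis, the probability of the observed sequence is: P(data | r = 1) = (1/5)(0/4) = 0; P(data | r = 2) = (2/5)(1/4)(0/3) = 0; P(data | r = 3) = (3/5)(2/4)(1/3)(2/2) = 1/10; P(data | r = 4) = (4/5)(3/4)(2/3)(1/2) = 1/5.
The prior-weighted likelihoods are 1/4 · 0 = 0, 1/4 · 0 = 0, 1/4 · 1/10 = 1/40, 1/4 · 1/5 = 1/20; with total 3/40.
Dividing through by the total gives posterior P(r = 1 | data) = 0, P(r = 2 | data) = 0, P(r = 3 | data) = 1/3, P(r = 4 | data) = 2/3.
So P(white next | data) = Σ P(white next | H) P(H | data) = (1)(1/3) + (0)(2/3) = 1/3.

0.333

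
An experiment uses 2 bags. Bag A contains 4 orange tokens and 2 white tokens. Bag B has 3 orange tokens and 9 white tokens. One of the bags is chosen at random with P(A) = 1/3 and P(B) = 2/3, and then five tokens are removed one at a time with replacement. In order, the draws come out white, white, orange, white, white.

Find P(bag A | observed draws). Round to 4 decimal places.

Compute the likelihood of the observed sequence for each case: P(data | bag A) = (2/6)(2/6)(4/6)(2/6)(2/6) = 0.0082305; P(data | bag B) = (9/12)(9/12)(3/12)(9/12)(9/12) = 0.079102.
Weighting by the prior gives 1/3 · 0.0082305 = 0.0027435, 2/3 · 0.079102 = 0.052734; with total 0.055478.
So P(bag A | data) = (0.0027435) / (0.055478) = 0.049452.

0.0495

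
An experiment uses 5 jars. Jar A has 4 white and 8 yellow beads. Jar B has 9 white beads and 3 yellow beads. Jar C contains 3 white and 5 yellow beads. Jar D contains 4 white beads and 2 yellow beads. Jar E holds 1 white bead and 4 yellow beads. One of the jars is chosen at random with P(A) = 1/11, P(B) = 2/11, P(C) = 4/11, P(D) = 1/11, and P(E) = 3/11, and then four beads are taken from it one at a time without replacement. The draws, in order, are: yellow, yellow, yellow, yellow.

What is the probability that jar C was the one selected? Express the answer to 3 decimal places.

0.278

The likelihood of the observed sequence under each hypothesis: P(data | jar A) = (8/12)(7/11)(6/10)(5/9) = 0.14141; P(data | jar B) = (3/12)(2/11)(1/10)(0/9) = 0; P(data | jar C) = (5/8)(4/7)(3/6)(2/5) = 0.071429; P(data | jar D) = (2/6)(1/5)(0/4) = 0; P(data | jar E) = (4/5)(3/4)(2/3)(1/2) = 0.2.
Weighting by the prior gives 1/11 · 0.14141 = 0.012856, 2/11 · 0 = 0, 4/11 · 0.071429 = 0.025974, 1/11 · 0 = 0, 3/11 · 0.2 = 0.054545; summing to 0.093375.
Therefore the posterior P(jar C | data) = (0.025974) / (0.093375) = 0.27817.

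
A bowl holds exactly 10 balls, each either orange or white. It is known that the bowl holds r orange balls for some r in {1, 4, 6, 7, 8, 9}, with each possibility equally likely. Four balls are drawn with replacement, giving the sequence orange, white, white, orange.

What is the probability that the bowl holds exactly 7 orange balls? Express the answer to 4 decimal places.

Compute the likelihood of the observed sequence for each case: P(data | r = 1) = (1/10)(9/10)(9/10)(1/10) = 0.0081; P(data | r = 4) = (4/10)(6/10)(6/10)(4/10) = 0.0576; P(data | r = 6) = (6/10)(4/10)(4/10)(6/10) = 0.0576; P(data | r = 7) = (7/10)(3/10)(3/10)(7/10) = 0.0441; P(data | r = 8) = (8/10)(2/10)(2/10)(8/10) = 0.0256; P(data | r = 9) = (9/10)(1/10)(1/10)(9/10) = 0.0081.
Multiplying each by its prior: 1/6 · 0.0081 = 0.00135, 1/6 · 0.0576 = 0.0096, 1/6 · 0.0576 = 0.0096, 1/6 · 0.0441 = 0.00735, 1/6 · 0.0256 = 0.0042667, 1/6 · 0.0081 = 0.00135; these sum to 0.033517.
Hence P(r = 7 | data) = (0.00735) / (0.033517) = 0.21929.

0.2193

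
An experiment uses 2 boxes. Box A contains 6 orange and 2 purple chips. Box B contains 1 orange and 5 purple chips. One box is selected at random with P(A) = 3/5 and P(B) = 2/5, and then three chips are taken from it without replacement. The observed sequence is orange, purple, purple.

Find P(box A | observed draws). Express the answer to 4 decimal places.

For each hypothesis, P(data | H) works out to: P(data | box A) = (6/8)(2/7)(1/6) = 1/28; P(data | box B) = (1/6)(5/5)(4/4) = 1/6.
Weighting by the prior gives 3/5 · 1/28 = 3/140, 2/5 · 1/6 = 1/15; with total 37/420.
Therefore the posterior P(box A | data) = (3/140) / (37/420) = 9/37.

0.2432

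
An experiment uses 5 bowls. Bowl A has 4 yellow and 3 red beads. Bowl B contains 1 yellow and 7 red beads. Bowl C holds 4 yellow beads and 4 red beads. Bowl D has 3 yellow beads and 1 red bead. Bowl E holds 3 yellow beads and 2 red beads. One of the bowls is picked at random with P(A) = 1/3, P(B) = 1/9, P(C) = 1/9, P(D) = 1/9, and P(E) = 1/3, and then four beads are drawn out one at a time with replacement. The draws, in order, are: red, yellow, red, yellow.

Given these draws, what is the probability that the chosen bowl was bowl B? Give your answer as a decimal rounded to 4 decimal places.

For each hypothesis, P(data | H) works out to: P(data | bowl A) = (3/7)(4/7)(3/7)(4/7) = 0.059975; P(data | bowl B) = (7/8)(1/8)(7/8)(1/8) = 0.011963; P(data | bowl C) = (4/8)(4/8)(4/8)(4/8) = 0.0625; P(data | bowl D) = (1/4)(3/4)(1/4)(3/4) = 0.035156; P(data | bowl E) = (2/5)(3/5)(2/5)(3/5) = 0.0576.
Multiplying each by its prior: 1/3 · 0.059975 = 0.019992, 1/9 · 0.011963 = 0.0013292, 1/9 · 0.0625 = 0.0069444, 1/9 · 0.035156 = 0.0039062, 1/3 · 0.0576 = 0.0192; with total 0.051372.
Hence P(bowl B | data) = (0.0013292) / (0.051372) = 0.025874.

0.0259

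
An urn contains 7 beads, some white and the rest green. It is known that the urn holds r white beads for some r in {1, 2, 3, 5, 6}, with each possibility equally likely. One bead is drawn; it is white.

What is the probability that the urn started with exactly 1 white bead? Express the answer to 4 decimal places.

0.0588

Compute the likelihood of this draw for each case: P(data | r = 1) = (1/7) = 1/7; P(data | r = 2) = (2/7) = 2/7; P(data | r = 3) = (3/7) = 3/7; P(data | r = 5) = (5/7) = 5/7; P(data | r = 6) = (6/7) = 6/7.
The prior-weighted likelihoods are 1/5 · 1/7 = 1/35, 1/5 · 2/7 = 2/35, 1/5 · 3/7 = 3/35, 1/5 · 5/7 = 1/7, 1/5 · 6/7 = 6/35; with total 17/35.
By Bayes' rule, P(r = 1 | data) = (1/35) / (17/35) = 1/17.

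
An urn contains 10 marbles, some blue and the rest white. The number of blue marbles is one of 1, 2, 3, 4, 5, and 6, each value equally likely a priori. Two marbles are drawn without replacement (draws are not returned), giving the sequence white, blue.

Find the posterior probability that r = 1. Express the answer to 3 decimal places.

0.076

Under each hypothesis, the probability of the observed sequence is: P(data | r = 1) = (9/10)(1/9) = 1/10; P(data | r = 2) = (8/10)(2/9) = 8/45; P(data | r = 3) = (7/10)(3/9) = 7/30; P(data | r = 4) = (6/10)(4/9) = 4/15; P(data | r = 5) = (5/10)(5/9) = 5/18; P(data | r = 6) = (4/10)(6/9) = 4/15.
Weighting by the prior gives 1/6 · 1/10 = 1/60, 1/6 · 8/45 = 4/135, 1/6 · 7/30 = 7/180, 1/6 · 4/15 = 2/45, 1/6 · 5/18 = 5/108, 1/6 · 4/15 = 2/45; summing to 119/540.
By Bayes' rule, P(r = 1 | data) = (1/60) / (119/540) = 9/119.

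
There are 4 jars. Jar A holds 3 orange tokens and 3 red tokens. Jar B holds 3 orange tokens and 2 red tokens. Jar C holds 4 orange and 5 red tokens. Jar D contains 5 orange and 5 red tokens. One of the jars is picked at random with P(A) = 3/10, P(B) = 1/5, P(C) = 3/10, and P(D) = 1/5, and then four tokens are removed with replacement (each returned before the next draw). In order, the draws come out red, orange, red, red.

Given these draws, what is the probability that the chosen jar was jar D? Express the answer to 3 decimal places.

Compute the likelihood of the observed sequence for each case: P(data | jar A) = (3/6)(3/6)(3/6)(3/6) = 0.0625; P(data | jar B) = (2/5)(3/5)(2/5)(2/5) = 0.0384; P(data | jar C) = (5/9)(4/9)(5/9)(5/9) = 0.076208; P(data | jar D) = (5/10)(5/10)(5/10)(5/10) = 0.0625.
Weighting by the prior gives 3/10 · 0.0625 = 0.01875, 1/5 · 0.0384 = 0.00768, 3/10 · 0.076208 = 0.022862, 1/5 · 0.0625 = 0.0125; summing to 0.061792.
Therefore the posterior P(jar D | data) = (0.0125) / (0.061792) = 0.20229.

0.202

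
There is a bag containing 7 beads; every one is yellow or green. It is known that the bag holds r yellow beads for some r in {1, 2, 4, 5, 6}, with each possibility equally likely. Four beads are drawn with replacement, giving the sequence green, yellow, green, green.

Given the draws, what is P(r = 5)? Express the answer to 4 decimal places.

0.0645

The likelihood of the observed sequence under each hypothesis: P(data | r = 1) = (6/7)(1/7)(6/7)(6/7) = 0.089963; P(data | r = 2) = (5/7)(2/7)(5/7)(5/7) = 0.10412; P(data | r = 4) = (3/7)(4/7)(3/7)(3/7) = 0.044981; P(data | r = 5) = (2/7)(5/7)(2/7)(2/7) = 0.01666; P(data | r = 6) = (1/7)(6/7)(1/7)(1/7) = 0.002499.
Multiplying each by its prior: 1/5 · 0.089963 = 0.017993, 1/5 · 0.10412 = 0.020825, 1/5 · 0.044981 = 0.0089963, 1/5 · 0.01666 = 0.0033319, 1/5 · 0.002499 = 0.00049979; with total 0.051645.
Therefore the posterior P(r = 5 | data) = (0.0033319) / (0.051645) = 0.064516.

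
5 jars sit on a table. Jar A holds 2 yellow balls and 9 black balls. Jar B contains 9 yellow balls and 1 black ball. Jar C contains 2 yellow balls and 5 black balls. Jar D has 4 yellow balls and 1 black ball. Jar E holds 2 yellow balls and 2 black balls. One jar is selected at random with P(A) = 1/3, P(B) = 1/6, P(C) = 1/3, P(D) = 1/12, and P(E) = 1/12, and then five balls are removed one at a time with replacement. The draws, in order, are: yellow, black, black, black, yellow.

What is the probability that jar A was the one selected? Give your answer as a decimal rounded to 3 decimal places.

0.316

Compute the likelihood of the observed sequence for each case: P(data | jar A) = (2/11)(9/11)(9/11)(9/11)(2/11) = 0.018106; P(data | jar B) = (9/10)(1/10)(1/10)(1/10)(9/10) = 0.00081; P(data | jar C) = (2/7)(5/7)(5/7)(5/7)(2/7) = 0.02975; P(data | jar D) = (4/5)(1/5)(1/5)(1/5)(4/5) = 0.00512; P(data | jar E) = (2/4)(2/4)(2/4)(2/4)(2/4) = 0.03125.
Multiplying each by its prior: 1/3 · 0.018106 = 0.0060354, 1/6 · 0.00081 = 0.000135, 1/3 · 0.02975 = 0.0099165, 1/12 · 0.00512 = 0.00042667, 1/12 · 0.03125 = 0.0026042; with total 0.019118.
So P(jar A | data) = (0.0060354) / (0.019118) = 0.31569.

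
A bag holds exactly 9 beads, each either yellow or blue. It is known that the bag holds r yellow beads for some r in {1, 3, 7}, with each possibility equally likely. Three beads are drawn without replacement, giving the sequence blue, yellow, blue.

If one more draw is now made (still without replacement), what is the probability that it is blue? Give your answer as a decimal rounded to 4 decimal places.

0.7250

Compute the likelihood of the observed sequence for each case: P(data | r = 1) = (8/9)(1/8)(7/7) = 1/9; P(data | r = 3) = (6/9)(3/8)(5/7) = 5/28; P(data | r = 7) = (2/9)(7/8)(1/7) = 1/36.
Multiplying each by its prior: 1/3 · 1/9 = 1/27, 1/3 · 5/28 = 5/84, 1/3 · 1/36 = 1/108; with total 20/189.
The posterior is then P(r = 1 | data) = 7/20, P(r = 3 | data) = 9/16, P(r = 7 | data) = 7/80.
So P(blue next | data) = Σ P(blue next | H) P(H | data) = (1)(7/20) + (2/3)(9/16) + (0)(7/80) = 29/40.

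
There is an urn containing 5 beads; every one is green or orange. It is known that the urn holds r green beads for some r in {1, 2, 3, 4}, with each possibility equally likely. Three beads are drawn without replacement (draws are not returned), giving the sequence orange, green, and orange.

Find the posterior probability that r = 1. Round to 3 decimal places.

0.400

For each hypothesis, P(data | H) works out to: P(data | r = 1) = (4/5)(1/4)(3/3) = 1/5; P(data | r = 2) = (3/5)(2/4)(2/3) = 1/5; P(data | r = 3) = (2/5)(3/4)(1/3) = 1/10; P(data | r = 4) = (1/5)(4/4)(0/3) = 0.
The prior-weighted likelihoods are 1/4 · 1/5 = 1/20, 1/4 · 1/5 = 1/20, 1/4 · 1/10 = 1/40, 1/4 · 0 = 0; these sum to 1/8.
Hence P(r = 1 | data) = (1/20) / (1/8) = 2/5.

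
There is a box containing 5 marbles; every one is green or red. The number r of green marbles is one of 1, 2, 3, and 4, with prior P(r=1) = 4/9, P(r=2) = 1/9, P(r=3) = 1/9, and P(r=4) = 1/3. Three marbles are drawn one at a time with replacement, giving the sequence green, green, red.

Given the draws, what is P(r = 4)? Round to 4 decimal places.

0.5106

The likelihood of the observed sequence under each hypothesis: P(data | r = 1) = (1/5)(1/5)(4/5) = 0.032; P(data | r = 2) = (2/5)(2/5)(3/5) = 0.096; P(data | r = 3) = (3/5)(3/5)(2/5) = 0.144; P(data | r = 4) = (4/5)(4/5)(1/5) = 0.128.
The prior-weighted likelihoods are 4/9 · 0.032 = 0.014222, 1/9 · 0.096 = 0.010667, 1/9 · 0.144 = 0.016, 1/3 · 0.128 = 0.042667; with total 0.083556.
So P(r = 4 | data) = (0.042667) / (0.083556) = 0.51064.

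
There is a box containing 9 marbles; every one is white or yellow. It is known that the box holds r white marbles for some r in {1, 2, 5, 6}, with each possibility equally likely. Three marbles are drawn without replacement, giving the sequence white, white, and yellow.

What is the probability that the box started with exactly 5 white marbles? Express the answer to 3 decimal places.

0.435

The likelihood of the observed sequence under each hypothesis: P(data | r = 1) = (1/9)(0/8) = 0; P(data | r = 2) = (2/9)(1/8)(7/7) = 1/36; P(data | r = 5) = (5/9)(4/8)(4/7) = 10/63; P(data | r = 6) = (6/9)(5/8)(3/7) = 5/28.
Weighting by the prior gives 1/4 · 0 = 0, 1/4 · 1/36 = 1/144, 1/4 · 10/63 = 5/126, 1/4 · 5/28 = 5/112; these sum to 23/252.
So P(r = 5 | data) = (5/126) / (23/252) = 10/23.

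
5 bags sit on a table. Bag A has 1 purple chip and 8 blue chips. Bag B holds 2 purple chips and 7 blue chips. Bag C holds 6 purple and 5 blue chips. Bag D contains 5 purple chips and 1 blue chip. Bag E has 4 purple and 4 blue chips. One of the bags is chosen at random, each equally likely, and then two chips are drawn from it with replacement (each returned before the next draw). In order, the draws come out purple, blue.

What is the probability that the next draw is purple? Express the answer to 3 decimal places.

The likelihood of the observed sequence under each hypothesis: P(data | bag A) = (1/9)(8/9) = 0.098765; P(data | bag B) = (2/9)(7/9) = 0.17284; P(data | bag C) = (6/11)(5/11) = 0.24793; P(data | bag D) = (5/6)(1/6) = 0.13889; P(data | bag E) = (4/8)(4/8) = 0.25.
Multiplying each by its prior: 1/5 · 0.098765 = 0.019753, 1/5 · 0.17284 = 0.034568, 1/5 · 0.24793 = 0.049587, 1/5 · 0.13889 = 0.027778, 1/5 · 0.25 = 0.05; with total 0.18169.
The posterior is then P(bag A | data) = 0.10872, P(bag B | data) = 0.19026, P(bag C | data) = 0.27293, P(bag D | data) = 0.15289, P(bag E | data) = 0.2752.
The predictive probability is P(purple next | data) = (1/9)(0.10872) + (2/9)(0.19026) + (6/11)(0.27293) + (5/6)(0.15289) + (1/2)(0.2752) = 0.46824.

0.468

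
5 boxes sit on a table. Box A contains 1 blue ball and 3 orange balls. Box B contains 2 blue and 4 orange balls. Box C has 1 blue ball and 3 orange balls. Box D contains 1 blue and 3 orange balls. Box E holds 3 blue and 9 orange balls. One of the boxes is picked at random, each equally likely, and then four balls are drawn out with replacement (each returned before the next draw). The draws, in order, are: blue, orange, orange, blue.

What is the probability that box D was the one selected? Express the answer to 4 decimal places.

For each hypothesis, P(data | H) works out to: P(data | box A) = (1/4)(3/4)(3/4)(1/4) = 0.035156; P(data | box B) = (2/6)(4/6)(4/6)(2/6) = 0.049383; P(data | box C) = (1/4)(3/4)(3/4)(1/4) = 0.035156; P(data | box D) = (1/4)(3/4)(3/4)(1/4) = 0.035156; P(data | box E) = (3/12)(9/12)(9/12)(3/12) = 0.035156.
Multiplying each by its prior: 1/5 · 0.035156 = 0.0070313, 1/5 · 0.049383 = 0.0098765, 1/5 · 0.035156 = 0.0070313, 1/5 · 0.035156 = 0.0070313, 1/5 · 0.035156 = 0.0070313; these sum to 0.038002.
So P(box D | data) = (0.0070313) / (0.038002) = 0.18503.

0.1850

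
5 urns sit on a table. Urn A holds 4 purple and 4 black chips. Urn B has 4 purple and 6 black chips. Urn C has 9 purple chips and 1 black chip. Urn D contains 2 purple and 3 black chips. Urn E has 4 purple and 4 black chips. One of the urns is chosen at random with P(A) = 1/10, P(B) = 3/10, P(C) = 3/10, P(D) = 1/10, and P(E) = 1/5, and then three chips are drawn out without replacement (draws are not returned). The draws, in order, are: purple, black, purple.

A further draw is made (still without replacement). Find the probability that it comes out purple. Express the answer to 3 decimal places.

0.494

Under each hypothesis, the probability of the observed sequence is: P(data | urn A) = (4/8)(4/7)(3/6) = 1/7; P(data | urn B) = (4/10)(6/9)(3/8) = 1/10; P(data | urn C) = (9/10)(1/9)(8/8) = 1/10; P(data | urn D) = (2/5)(3/4)(1/3) = 1/10; P(data | urn E) = (4/8)(4/7)(3/6) = 1/7.
Weighting by the prior gives 1/10 · 1/7 = 1/70, 3/10 · 1/10 = 3/100, 3/10 · 1/10 = 3/100, 1/10 · 1/10 = 1/100, 1/5 · 1/7 = 1/35; summing to 79/700.
Normalising, the posterior is P(urn A | data) = 10/79, P(urn B | data) = 21/79, P(urn C | data) = 21/79, P(urn D | data) = 7/79, P(urn E | data) = 20/79.
Averaging over the posterior, P(purple next | data) = (2/5)(10/79) + (2/7)(21/79) + (1)(21/79) + (0)(7/79) + (2/5)(20/79) = 39/79.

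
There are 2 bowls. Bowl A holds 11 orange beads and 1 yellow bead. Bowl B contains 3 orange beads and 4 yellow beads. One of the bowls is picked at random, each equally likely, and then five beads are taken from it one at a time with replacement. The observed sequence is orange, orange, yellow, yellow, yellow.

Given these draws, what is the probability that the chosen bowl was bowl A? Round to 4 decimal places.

Under each hypothesis, the probability of the observed sequence is: P(data | bowl A) = (11/12)(11/12)(1/12)(1/12)(1/12) = 0.00048627; P(data | bowl B) = (3/7)(3/7)(4/7)(4/7)(4/7) = 0.034271.
Weighting by the prior gives 1/2 · 0.00048627 = 0.00024314, 1/2 · 0.034271 = 0.017136; these sum to 0.017379.
By Bayes' rule, P(bowl A | data) = (0.00024314) / (0.017379) = 0.01399.

0.0140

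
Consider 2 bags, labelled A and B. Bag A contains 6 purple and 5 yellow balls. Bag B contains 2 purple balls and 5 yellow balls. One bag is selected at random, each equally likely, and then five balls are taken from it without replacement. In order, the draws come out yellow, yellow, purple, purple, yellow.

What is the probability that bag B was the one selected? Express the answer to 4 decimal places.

0.5946

The likelihood of the observed sequence under each hypothesis: P(data | bag A) = (5/11)(4/10)(6/9)(5/8)(3/7) = 5/154; P(data | bag B) = (5/7)(4/6)(2/5)(1/4)(3/3) = 1/21.
The prior-weighted likelihoods are 1/2 · 5/154 = 5/308, 1/2 · 1/21 = 1/42; summing to 37/924.
Therefore the posterior P(bag B | data) = (1/42) / (37/924) = 22/37.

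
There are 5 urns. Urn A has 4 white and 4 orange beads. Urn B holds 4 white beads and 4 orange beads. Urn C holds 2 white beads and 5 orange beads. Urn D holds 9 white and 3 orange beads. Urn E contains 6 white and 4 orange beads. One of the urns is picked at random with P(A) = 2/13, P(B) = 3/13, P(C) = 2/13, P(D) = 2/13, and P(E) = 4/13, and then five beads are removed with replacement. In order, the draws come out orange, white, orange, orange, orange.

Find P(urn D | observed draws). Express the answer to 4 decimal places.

For each hypothesis, P(data | H) works out to: P(data | urn A) = (4/8)(4/8)(4/8)(4/8)(4/8) = 0.03125; P(data | urn B) = (4/8)(4/8)(4/8)(4/8)(4/8) = 0.03125; P(data | urn C) = (5/7)(2/7)(5/7)(5/7)(5/7) = 0.074374; P(data | urn D) = (3/12)(9/12)(3/12)(3/12)(3/12) = 0.0029297; P(data | urn E) = (4/10)(6/10)(4/10)(4/10)(4/10) = 0.01536.
Multiplying each by its prior: 2/13 · 0.03125 = 0.0048077, 3/13 · 0.03125 = 0.0072115, 2/13 · 0.074374 = 0.011442, 2/13 · 0.0029297 = 0.00045072, 4/13 · 0.01536 = 0.0047262; these sum to 0.028638.
Therefore the posterior P(urn D | data) = (0.00045072) / (0.028638) = 0.015738.

0.0157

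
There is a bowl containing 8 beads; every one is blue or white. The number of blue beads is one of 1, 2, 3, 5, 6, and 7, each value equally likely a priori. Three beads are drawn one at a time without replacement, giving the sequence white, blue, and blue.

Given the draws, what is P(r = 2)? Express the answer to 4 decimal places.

Under each hypothesis, the probability of the observed sequence is: P(data | r = 1) = (7/8)(1/7)(0/6) = 0; P(data | r = 2) = (6/8)(2/7)(1/6) = 1/28; P(data | r = 3) = (5/8)(3/7)(2/6) = 5/56; P(data | r = 5) = (3/8)(5/7)(4/6) = 5/28; P(data | r = 6) = (2/8)(6/7)(5/6) = 5/28; P(data | r = 7) = (1/8)(7/7)(6/6) = 1/8.
The prior-weighted likelihoods are 1/6 · 0 = 0, 1/6 · 1/28 = 1/168, 1/6 · 5/56 = 5/336, 1/6 · 5/28 = 5/168, 1/6 · 5/28 = 5/168, 1/6 · 1/8 = 1/48; these sum to 17/168.
So P(r = 2 | data) = (1/168) / (17/168) = 1/17.

0.0588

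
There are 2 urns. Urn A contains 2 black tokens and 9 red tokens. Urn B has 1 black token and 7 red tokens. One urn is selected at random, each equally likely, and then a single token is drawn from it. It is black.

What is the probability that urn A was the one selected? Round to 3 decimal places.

For each hypothesis, P(data | H) works out to: P(data | urn A) = (2/11) = 2/11; P(data | urn B) = (1/8) = 1/8.
Multiplying each by its prior: 1/2 · 2/11 = 1/11, 1/2 · 1/8 = 1/16; summing to 27/176.
Therefore the posterior P(urn A | data) = (1/11) / (27/176) = 16/27.

0.593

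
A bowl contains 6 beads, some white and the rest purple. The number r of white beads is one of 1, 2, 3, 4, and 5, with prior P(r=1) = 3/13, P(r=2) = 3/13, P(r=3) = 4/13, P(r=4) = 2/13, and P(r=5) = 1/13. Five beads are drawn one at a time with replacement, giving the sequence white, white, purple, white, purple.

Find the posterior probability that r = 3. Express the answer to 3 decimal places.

Compute the likelihood of the observed sequence for each case: P(data | r = 1) = (1/6)(1/6)(5/6)(1/6)(5/6) = 0.003215; P(data | r = 2) = (2/6)(2/6)(4/6)(2/6)(4/6) = 0.016461; P(data | r = 3) = (3/6)(3/6)(3/6)(3/6)(3/6) = 0.03125; P(data | r = 4) = (4/6)(4/6)(2/6)(4/6)(2/6) = 0.032922; P(data | r = 5) = (5/6)(5/6)(1/6)(5/6)(1/6) = 0.016075.
The prior-weighted likelihoods are 3/13 · 0.003215 = 0.00074193, 3/13 · 0.016461 = 0.0037987, 4/13 · 0.03125 = 0.0096154, 2/13 · 0.032922 = 0.0050649, 1/13 · 0.016075 = 0.0012365; with total 0.020457.
Hence P(r = 3 | data) = (0.0096154) / (0.020457) = 0.47002.

0.470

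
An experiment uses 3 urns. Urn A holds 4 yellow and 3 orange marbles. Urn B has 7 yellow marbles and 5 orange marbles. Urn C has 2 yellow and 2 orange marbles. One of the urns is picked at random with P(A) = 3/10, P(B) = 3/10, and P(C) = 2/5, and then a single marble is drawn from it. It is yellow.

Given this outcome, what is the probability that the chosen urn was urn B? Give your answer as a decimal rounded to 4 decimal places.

0.3203

Compute the likelihood of this draw for each case: P(data | urn A) = (4/7) = 4/7; P(data | urn B) = (7/12) = 7/12; P(data | urn C) = (2/4) = 1/2.
Weighting by the prior gives 3/10 · 4/7 = 6/35, 3/10 · 7/12 = 7/40, 2/5 · 1/2 = 1/5; summing to 153/280.
So P(urn B | data) = (7/40) / (153/280) = 49/153.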